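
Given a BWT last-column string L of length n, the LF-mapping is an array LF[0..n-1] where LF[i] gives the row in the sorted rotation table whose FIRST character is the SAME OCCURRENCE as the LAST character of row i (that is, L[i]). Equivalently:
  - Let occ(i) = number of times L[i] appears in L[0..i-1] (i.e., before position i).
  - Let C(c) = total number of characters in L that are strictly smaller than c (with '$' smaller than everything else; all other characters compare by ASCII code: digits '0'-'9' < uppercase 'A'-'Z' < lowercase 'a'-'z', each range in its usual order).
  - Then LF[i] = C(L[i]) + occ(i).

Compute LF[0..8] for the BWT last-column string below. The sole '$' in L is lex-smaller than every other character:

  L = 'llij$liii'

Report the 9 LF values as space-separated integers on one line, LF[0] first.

Char counts: '$':1, 'i':4, 'j':1, 'l':3
C (first-col start): C('$')=0, C('i')=1, C('j')=5, C('l')=6
L[0]='l': occ=0, LF[0]=C('l')+0=6+0=6
L[1]='l': occ=1, LF[1]=C('l')+1=6+1=7
L[2]='i': occ=0, LF[2]=C('i')+0=1+0=1
L[3]='j': occ=0, LF[3]=C('j')+0=5+0=5
L[4]='$': occ=0, LF[4]=C('$')+0=0+0=0
L[5]='l': occ=2, LF[5]=C('l')+2=6+2=8
L[6]='i': occ=1, LF[6]=C('i')+1=1+1=2
L[7]='i': occ=2, LF[7]=C('i')+2=1+2=3
L[8]='i': occ=3, LF[8]=C('i')+3=1+3=4

Answer: 6 7 1 5 0 8 2 3 4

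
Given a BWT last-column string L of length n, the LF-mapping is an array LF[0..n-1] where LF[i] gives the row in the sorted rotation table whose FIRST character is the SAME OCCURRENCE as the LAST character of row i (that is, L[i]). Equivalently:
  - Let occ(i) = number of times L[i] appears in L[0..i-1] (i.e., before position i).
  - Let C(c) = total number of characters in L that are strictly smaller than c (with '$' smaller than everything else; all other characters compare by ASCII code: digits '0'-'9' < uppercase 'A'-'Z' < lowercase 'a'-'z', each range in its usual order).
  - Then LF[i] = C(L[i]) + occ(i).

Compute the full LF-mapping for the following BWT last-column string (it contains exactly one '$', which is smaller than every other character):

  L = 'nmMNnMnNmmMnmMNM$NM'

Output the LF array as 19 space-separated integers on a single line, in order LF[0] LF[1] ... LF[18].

Char counts: '$':1, 'M':6, 'N':4, 'm':4, 'n':4
C (first-col start): C('$')=0, C('M')=1, C('N')=7, C('m')=11, C('n')=15
L[0]='n': occ=0, LF[0]=C('n')+0=15+0=15
L[1]='m': occ=0, LF[1]=C('m')+0=11+0=11
L[2]='M': occ=0, LF[2]=C('M')+0=1+0=1
L[3]='N': occ=0, LF[3]=C('N')+0=7+0=7
L[4]='n': occ=1, LF[4]=C('n')+1=15+1=16
L[5]='M': occ=1, LF[5]=C('M')+1=1+1=2
L[6]='n': occ=2, LF[6]=C('n')+2=15+2=17
L[7]='N': occ=1, LF[7]=C('N')+1=7+1=8
L[8]='m': occ=1, LF[8]=C('m')+1=11+1=12
L[9]='m': occ=2, LF[9]=C('m')+2=11+2=13
L[10]='M': occ=2, LF[10]=C('M')+2=1+2=3
L[11]='n': occ=3, LF[11]=C('n')+3=15+3=18
L[12]='m': occ=3, LF[12]=C('m')+3=11+3=14
L[13]='M': occ=3, LF[13]=C('M')+3=1+3=4
L[14]='N': occ=2, LF[14]=C('N')+2=7+2=9
L[15]='M': occ=4, LF[15]=C('M')+4=1+4=5
L[16]='$': occ=0, LF[16]=C('$')+0=0+0=0
L[17]='N': occ=3, LF[17]=C('N')+3=7+3=10
L[18]='M': occ=5, LF[18]=C('M')+5=1+5=6

Answer: 15 11 1 7 16 2 17 8 12 13 3 18 14 4 9 5 0 10 6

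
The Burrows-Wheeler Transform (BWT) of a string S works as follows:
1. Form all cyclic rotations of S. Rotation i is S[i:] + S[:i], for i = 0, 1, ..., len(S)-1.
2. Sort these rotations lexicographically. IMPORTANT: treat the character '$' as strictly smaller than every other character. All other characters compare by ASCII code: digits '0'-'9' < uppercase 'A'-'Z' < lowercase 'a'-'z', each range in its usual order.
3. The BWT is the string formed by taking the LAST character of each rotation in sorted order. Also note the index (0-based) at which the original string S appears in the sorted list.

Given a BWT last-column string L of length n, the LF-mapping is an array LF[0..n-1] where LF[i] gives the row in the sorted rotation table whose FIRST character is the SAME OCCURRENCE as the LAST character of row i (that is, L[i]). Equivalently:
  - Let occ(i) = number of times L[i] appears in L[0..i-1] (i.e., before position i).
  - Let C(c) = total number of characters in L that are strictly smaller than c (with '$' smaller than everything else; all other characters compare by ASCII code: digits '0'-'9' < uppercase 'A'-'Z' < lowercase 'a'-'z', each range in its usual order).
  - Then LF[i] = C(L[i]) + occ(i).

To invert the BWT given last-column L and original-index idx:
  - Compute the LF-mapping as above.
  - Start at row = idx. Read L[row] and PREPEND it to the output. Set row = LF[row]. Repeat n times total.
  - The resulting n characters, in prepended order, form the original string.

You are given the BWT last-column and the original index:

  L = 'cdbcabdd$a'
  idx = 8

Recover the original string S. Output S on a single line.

LF mapping: 5 7 3 6 1 4 8 9 0 2
Walk LF starting at row 8, prepending L[row]:
  step 1: row=8, L[8]='$', prepend. Next row=LF[8]=0
  step 2: row=0, L[0]='c', prepend. Next row=LF[0]=5
  step 3: row=5, L[5]='b', prepend. Next row=LF[5]=4
  step 4: row=4, L[4]='a', prepend. Next row=LF[4]=1
  step 5: row=1, L[1]='d', prepend. Next row=LF[1]=7
  step 6: row=7, L[7]='d', prepend. Next row=LF[7]=9
  step 7: row=9, L[9]='a', prepend. Next row=LF[9]=2
  step 8: row=2, L[2]='b', prepend. Next row=LF[2]=3
  step 9: row=3, L[3]='c', prepend. Next row=LF[3]=6
  step 10: row=6, L[6]='d', prepend. Next row=LF[6]=8
Reversed output: dcbaddabc$

Answer: dcbaddabc$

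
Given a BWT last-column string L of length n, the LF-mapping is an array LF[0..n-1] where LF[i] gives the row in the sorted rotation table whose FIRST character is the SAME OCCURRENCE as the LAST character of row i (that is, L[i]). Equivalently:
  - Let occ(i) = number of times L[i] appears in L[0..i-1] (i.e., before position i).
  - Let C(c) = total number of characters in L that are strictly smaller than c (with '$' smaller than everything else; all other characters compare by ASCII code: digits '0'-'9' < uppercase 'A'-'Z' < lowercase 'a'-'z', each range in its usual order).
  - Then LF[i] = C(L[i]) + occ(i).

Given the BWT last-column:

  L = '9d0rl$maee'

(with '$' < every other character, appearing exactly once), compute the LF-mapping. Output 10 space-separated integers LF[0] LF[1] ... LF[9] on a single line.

Answer: 2 4 1 9 7 0 8 3 5 6

Derivation:
Char counts: '$':1, '0':1, '9':1, 'a':1, 'd':1, 'e':2, 'l':1, 'm':1, 'r':1
C (first-col start): C('$')=0, C('0')=1, C('9')=2, C('a')=3, C('d')=4, C('e')=5, C('l')=7, C('m')=8, C('r')=9
L[0]='9': occ=0, LF[0]=C('9')+0=2+0=2
L[1]='d': occ=0, LF[1]=C('d')+0=4+0=4
L[2]='0': occ=0, LF[2]=C('0')+0=1+0=1
L[3]='r': occ=0, LF[3]=C('r')+0=9+0=9
L[4]='l': occ=0, LF[4]=C('l')+0=7+0=7
L[5]='$': occ=0, LF[5]=C('$')+0=0+0=0
L[6]='m': occ=0, LF[6]=C('m')+0=8+0=8
L[7]='a': occ=0, LF[7]=C('a')+0=3+0=3
L[8]='e': occ=0, LF[8]=C('e')+0=5+0=5
L[9]='e': occ=1, LF[9]=C('e')+1=5+1=6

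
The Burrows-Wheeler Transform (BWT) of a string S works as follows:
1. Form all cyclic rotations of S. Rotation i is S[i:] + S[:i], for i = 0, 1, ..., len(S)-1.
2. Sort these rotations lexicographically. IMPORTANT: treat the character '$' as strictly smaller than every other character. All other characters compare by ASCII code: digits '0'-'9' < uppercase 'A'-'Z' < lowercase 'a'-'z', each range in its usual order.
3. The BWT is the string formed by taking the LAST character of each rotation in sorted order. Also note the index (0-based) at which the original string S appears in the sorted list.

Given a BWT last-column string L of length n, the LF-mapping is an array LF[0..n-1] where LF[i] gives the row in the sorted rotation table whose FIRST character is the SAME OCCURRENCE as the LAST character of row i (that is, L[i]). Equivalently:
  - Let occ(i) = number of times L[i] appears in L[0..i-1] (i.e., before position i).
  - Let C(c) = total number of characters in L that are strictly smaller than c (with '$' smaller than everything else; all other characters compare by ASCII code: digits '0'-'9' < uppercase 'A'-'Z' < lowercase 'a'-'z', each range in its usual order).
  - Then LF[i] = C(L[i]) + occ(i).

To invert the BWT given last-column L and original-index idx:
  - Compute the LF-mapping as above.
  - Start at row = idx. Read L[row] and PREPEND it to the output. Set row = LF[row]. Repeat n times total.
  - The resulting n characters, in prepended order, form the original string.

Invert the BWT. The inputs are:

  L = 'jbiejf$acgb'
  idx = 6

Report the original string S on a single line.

LF mapping: 9 2 8 5 10 6 0 1 4 7 3
Walk LF starting at row 6, prepending L[row]:
  step 1: row=6, L[6]='$', prepend. Next row=LF[6]=0
  step 2: row=0, L[0]='j', prepend. Next row=LF[0]=9
  step 3: row=9, L[9]='g', prepend. Next row=LF[9]=7
  step 4: row=7, L[7]='a', prepend. Next row=LF[7]=1
  step 5: row=1, L[1]='b', prepend. Next row=LF[1]=2
  step 6: row=2, L[2]='i', prepend. Next row=LF[2]=8
  step 7: row=8, L[8]='c', prepend. Next row=LF[8]=4
  step 8: row=4, L[4]='j', prepend. Next row=LF[4]=10
  step 9: row=10, L[10]='b', prepend. Next row=LF[10]=3
  step 10: row=3, L[3]='e', prepend. Next row=LF[3]=5
  step 11: row=5, L[5]='f', prepend. Next row=LF[5]=6
Reversed output: febjcibagj$

Answer: febjcibagj$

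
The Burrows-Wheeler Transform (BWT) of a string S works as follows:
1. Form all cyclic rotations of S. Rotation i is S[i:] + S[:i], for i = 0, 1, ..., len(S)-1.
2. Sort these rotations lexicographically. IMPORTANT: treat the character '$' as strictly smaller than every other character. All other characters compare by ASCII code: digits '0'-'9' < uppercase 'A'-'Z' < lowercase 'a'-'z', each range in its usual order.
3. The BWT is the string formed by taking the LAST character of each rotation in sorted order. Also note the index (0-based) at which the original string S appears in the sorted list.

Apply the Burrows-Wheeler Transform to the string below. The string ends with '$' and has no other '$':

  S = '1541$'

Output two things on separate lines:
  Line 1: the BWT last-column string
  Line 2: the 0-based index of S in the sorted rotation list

All 5 rotations (rotation i = S[i:]+S[:i]):
  rot[0] = 1541$
  rot[1] = 541$1
  rot[2] = 41$15
  rot[3] = 1$154
  rot[4] = $1541
Sorted (with $ < everything):
  sorted[0] = $1541  (last char: '1')
  sorted[1] = 1$154  (last char: '4')
  sorted[2] = 1541$  (last char: '$')
  sorted[3] = 41$15  (last char: '5')
  sorted[4] = 541$1  (last char: '1')
Last column: 14$51
Original string S is at sorted index 2

Answer: 14$51
2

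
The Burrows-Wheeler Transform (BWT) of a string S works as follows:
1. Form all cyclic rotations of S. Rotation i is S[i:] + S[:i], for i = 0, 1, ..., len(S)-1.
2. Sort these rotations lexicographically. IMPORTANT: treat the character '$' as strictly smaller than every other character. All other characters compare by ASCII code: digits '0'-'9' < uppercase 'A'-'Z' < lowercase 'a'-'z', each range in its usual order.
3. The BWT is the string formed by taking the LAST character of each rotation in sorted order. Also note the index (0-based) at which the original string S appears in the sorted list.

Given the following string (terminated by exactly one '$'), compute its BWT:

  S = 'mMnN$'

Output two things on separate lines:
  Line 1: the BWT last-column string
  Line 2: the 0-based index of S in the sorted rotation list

Answer: Nmn$M
3

Derivation:
All 5 rotations (rotation i = S[i:]+S[:i]):
  rot[0] = mMnN$
  rot[1] = MnN$m
  rot[2] = nN$mM
  rot[3] = N$mMn
  rot[4] = $mMnN
Sorted (with $ < everything):
  sorted[0] = $mMnN  (last char: 'N')
  sorted[1] = MnN$m  (last char: 'm')
  sorted[2] = N$mMn  (last char: 'n')
  sorted[3] = mMnN$  (last char: '$')
  sorted[4] = nN$mM  (last char: 'M')
Last column: Nmn$M
Original string S is at sorted index 3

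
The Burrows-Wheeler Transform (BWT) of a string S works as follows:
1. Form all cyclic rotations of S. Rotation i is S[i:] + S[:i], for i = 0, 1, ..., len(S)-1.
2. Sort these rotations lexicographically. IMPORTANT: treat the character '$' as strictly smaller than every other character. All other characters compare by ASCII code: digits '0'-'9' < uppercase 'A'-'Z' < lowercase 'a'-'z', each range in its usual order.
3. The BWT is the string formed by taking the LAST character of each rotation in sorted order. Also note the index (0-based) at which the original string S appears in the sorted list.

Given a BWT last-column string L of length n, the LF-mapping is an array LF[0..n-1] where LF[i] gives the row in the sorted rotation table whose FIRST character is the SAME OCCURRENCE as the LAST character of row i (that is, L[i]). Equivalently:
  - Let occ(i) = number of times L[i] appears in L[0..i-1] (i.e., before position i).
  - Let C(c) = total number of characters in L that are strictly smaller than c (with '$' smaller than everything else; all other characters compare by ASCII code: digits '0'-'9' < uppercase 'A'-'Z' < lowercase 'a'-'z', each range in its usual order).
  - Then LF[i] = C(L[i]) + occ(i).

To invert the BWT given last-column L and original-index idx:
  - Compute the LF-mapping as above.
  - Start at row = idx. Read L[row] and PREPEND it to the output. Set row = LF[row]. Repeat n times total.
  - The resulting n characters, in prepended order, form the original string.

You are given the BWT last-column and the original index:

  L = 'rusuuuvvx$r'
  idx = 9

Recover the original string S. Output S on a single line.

Answer: vuusrxvuur$

Derivation:
LF mapping: 1 4 3 5 6 7 8 9 10 0 2
Walk LF starting at row 9, prepending L[row]:
  step 1: row=9, L[9]='$', prepend. Next row=LF[9]=0
  step 2: row=0, L[0]='r', prepend. Next row=LF[0]=1
  step 3: row=1, L[1]='u', prepend. Next row=LF[1]=4
  step 4: row=4, L[4]='u', prepend. Next row=LF[4]=6
  step 5: row=6, L[6]='v', prepend. Next row=LF[6]=8
  step 6: row=8, L[8]='x', prepend. Next row=LF[8]=10
  step 7: row=10, L[10]='r', prepend. Next row=LF[10]=2
  step 8: row=2, L[2]='s', prepend. Next row=LF[2]=3
  step 9: row=3, L[3]='u', prepend. Next row=LF[3]=5
  step 10: row=5, L[5]='u', prepend. Next row=LF[5]=7
  step 11: row=7, L[7]='v', prepend. Next row=LF[7]=9
Reversed output: vuusrxvuur$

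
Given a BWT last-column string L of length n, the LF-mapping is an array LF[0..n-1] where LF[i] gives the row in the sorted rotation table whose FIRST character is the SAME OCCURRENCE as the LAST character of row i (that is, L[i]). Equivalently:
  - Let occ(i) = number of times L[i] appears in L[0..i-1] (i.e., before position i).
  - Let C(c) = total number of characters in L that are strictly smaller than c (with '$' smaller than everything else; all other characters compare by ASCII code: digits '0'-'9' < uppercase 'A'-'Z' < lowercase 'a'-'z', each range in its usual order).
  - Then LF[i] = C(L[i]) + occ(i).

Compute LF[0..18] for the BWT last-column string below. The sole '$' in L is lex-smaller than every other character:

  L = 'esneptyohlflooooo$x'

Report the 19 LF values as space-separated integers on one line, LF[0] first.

Char counts: '$':1, 'e':2, 'f':1, 'h':1, 'l':2, 'n':1, 'o':6, 'p':1, 's':1, 't':1, 'x':1, 'y':1
C (first-col start): C('$')=0, C('e')=1, C('f')=3, C('h')=4, C('l')=5, C('n')=7, C('o')=8, C('p')=14, C('s')=15, C('t')=16, C('x')=17, C('y')=18
L[0]='e': occ=0, LF[0]=C('e')+0=1+0=1
L[1]='s': occ=0, LF[1]=C('s')+0=15+0=15
L[2]='n': occ=0, LF[2]=C('n')+0=7+0=7
L[3]='e': occ=1, LF[3]=C('e')+1=1+1=2
L[4]='p': occ=0, LF[4]=C('p')+0=14+0=14
L[5]='t': occ=0, LF[5]=C('t')+0=16+0=16
L[6]='y': occ=0, LF[6]=C('y')+0=18+0=18
L[7]='o': occ=0, LF[7]=C('o')+0=8+0=8
L[8]='h': occ=0, LF[8]=C('h')+0=4+0=4
L[9]='l': occ=0, LF[9]=C('l')+0=5+0=5
L[10]='f': occ=0, LF[10]=C('f')+0=3+0=3
L[11]='l': occ=1, LF[11]=C('l')+1=5+1=6
L[12]='o': occ=1, LF[12]=C('o')+1=8+1=9
L[13]='o': occ=2, LF[13]=C('o')+2=8+2=10
L[14]='o': occ=3, LF[14]=C('o')+3=8+3=11
L[15]='o': occ=4, LF[15]=C('o')+4=8+4=12
L[16]='o': occ=5, LF[16]=C('o')+5=8+5=13
L[17]='$': occ=0, LF[17]=C('$')+0=0+0=0
L[18]='x': occ=0, LF[18]=C('x')+0=17+0=17

Answer: 1 15 7 2 14 16 18 8 4 5 3 6 9 10 11 12 13 0 17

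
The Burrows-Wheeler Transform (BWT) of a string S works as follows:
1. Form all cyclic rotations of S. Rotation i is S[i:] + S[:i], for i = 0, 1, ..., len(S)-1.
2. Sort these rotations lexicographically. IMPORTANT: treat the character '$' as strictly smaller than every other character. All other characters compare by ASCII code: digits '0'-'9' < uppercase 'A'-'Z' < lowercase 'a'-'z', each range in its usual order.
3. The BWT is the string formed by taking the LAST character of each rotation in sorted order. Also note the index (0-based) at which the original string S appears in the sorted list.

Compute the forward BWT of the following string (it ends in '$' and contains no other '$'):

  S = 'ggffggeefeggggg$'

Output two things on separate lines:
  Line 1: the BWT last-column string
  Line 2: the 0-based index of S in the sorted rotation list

All 16 rotations (rotation i = S[i:]+S[:i]):
  rot[0] = ggffggeefeggggg$
  rot[1] = gffggeefeggggg$g
  rot[2] = ffggeefeggggg$gg
  rot[3] = fggeefeggggg$ggf
  rot[4] = ggeefeggggg$ggff
  rot[5] = geefeggggg$ggffg
  rot[6] = eefeggggg$ggffgg
  rot[7] = efeggggg$ggffgge
  rot[8] = feggggg$ggffggee
  rot[9] = eggggg$ggffggeef
  rot[10] = ggggg$ggffggeefe
  rot[11] = gggg$ggffggeefeg
  rot[12] = ggg$ggffggeefegg
  rot[13] = gg$ggffggeefeggg
  rot[14] = g$ggffggeefegggg
  rot[15] = $ggffggeefeggggg
Sorted (with $ < everything):
  sorted[0] = $ggffggeefeggggg  (last char: 'g')
  sorted[1] = eefeggggg$ggffgg  (last char: 'g')
  sorted[2] = efeggggg$ggffgge  (last char: 'e')
  sorted[3] = eggggg$ggffggeef  (last char: 'f')
  sorted[4] = feggggg$ggffggee  (last char: 'e')
  sorted[5] = ffggeefeggggg$gg  (last char: 'g')
  sorted[6] = fggeefeggggg$ggf  (last char: 'f')
  sorted[7] = g$ggffggeefegggg  (last char: 'g')
  sorted[8] = geefeggggg$ggffg  (last char: 'g')
  sorted[9] = gffggeefeggggg$g  (last char: 'g')
  sorted[10] = gg$ggffggeefeggg  (last char: 'g')
  sorted[11] = ggeefeggggg$ggff  (last char: 'f')
  sorted[12] = ggffggeefeggggg$  (last char: '$')
  sorted[13] = ggg$ggffggeefegg  (last char: 'g')
  sorted[14] = gggg$ggffggeefeg  (last char: 'g')
  sorted[15] = ggggg$ggffggeefe  (last char: 'e')
Last column: ggefegfggggf$gge
Original string S is at sorted index 12

Answer: ggefegfggggf$gge
12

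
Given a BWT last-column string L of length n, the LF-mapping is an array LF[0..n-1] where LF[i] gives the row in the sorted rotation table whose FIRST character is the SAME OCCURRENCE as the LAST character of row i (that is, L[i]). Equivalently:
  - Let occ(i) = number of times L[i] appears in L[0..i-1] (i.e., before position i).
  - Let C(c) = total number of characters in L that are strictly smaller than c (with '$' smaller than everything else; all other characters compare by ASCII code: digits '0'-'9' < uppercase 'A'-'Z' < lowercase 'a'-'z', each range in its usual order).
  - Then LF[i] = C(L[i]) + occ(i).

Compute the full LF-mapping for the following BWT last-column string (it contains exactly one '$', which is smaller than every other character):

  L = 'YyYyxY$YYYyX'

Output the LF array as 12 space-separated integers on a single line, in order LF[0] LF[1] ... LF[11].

Answer: 2 9 3 10 8 4 0 5 6 7 11 1

Derivation:
Char counts: '$':1, 'X':1, 'Y':6, 'x':1, 'y':3
C (first-col start): C('$')=0, C('X')=1, C('Y')=2, C('x')=8, C('y')=9
L[0]='Y': occ=0, LF[0]=C('Y')+0=2+0=2
L[1]='y': occ=0, LF[1]=C('y')+0=9+0=9
L[2]='Y': occ=1, LF[2]=C('Y')+1=2+1=3
L[3]='y': occ=1, LF[3]=C('y')+1=9+1=10
L[4]='x': occ=0, LF[4]=C('x')+0=8+0=8
L[5]='Y': occ=2, LF[5]=C('Y')+2=2+2=4
L[6]='$': occ=0, LF[6]=C('$')+0=0+0=0
L[7]='Y': occ=3, LF[7]=C('Y')+3=2+3=5
L[8]='Y': occ=4, LF[8]=C('Y')+4=2+4=6
L[9]='Y': occ=5, LF[9]=C('Y')+5=2+5=7
L[10]='y': occ=2, LF[10]=C('y')+2=9+2=11
L[11]='X': occ=0, LF[11]=C('X')+0=1+0=1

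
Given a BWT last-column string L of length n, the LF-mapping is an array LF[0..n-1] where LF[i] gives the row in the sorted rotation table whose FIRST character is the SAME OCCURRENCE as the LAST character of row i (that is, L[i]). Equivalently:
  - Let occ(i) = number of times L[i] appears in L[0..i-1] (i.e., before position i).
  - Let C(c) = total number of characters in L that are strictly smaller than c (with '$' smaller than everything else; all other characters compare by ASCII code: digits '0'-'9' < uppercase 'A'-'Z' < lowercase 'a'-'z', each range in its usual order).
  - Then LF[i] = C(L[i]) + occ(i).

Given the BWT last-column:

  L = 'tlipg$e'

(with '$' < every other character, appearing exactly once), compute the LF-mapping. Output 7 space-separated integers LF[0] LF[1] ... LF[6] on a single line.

Answer: 6 4 3 5 2 0 1

Derivation:
Char counts: '$':1, 'e':1, 'g':1, 'i':1, 'l':1, 'p':1, 't':1
C (first-col start): C('$')=0, C('e')=1, C('g')=2, C('i')=3, C('l')=4, C('p')=5, C('t')=6
L[0]='t': occ=0, LF[0]=C('t')+0=6+0=6
L[1]='l': occ=0, LF[1]=C('l')+0=4+0=4
L[2]='i': occ=0, LF[2]=C('i')+0=3+0=3
L[3]='p': occ=0, LF[3]=C('p')+0=5+0=5
L[4]='g': occ=0, LF[4]=C('g')+0=2+0=2
L[5]='$': occ=0, LF[5]=C('$')+0=0+0=0
L[6]='e': occ=0, LF[6]=C('e')+0=1+0=1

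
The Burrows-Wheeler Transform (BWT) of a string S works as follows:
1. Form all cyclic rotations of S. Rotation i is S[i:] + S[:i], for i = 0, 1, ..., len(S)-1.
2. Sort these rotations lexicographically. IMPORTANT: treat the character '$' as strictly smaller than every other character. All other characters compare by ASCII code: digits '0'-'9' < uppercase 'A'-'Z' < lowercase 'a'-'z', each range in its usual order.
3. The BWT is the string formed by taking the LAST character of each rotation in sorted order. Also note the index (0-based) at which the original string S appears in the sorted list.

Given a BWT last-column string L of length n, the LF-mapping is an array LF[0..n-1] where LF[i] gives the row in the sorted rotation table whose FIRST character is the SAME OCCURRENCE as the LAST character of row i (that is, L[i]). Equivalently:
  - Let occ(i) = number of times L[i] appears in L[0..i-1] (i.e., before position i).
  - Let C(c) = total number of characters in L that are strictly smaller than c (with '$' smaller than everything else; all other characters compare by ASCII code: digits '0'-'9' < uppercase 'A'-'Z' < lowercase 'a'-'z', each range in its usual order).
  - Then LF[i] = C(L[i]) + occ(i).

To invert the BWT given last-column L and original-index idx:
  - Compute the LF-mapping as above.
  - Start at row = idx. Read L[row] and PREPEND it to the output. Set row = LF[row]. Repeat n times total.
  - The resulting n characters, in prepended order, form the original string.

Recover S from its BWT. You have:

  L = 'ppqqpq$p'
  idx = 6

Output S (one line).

Answer: qppqqpp$

Derivation:
LF mapping: 1 2 5 6 3 7 0 4
Walk LF starting at row 6, prepending L[row]:
  step 1: row=6, L[6]='$', prepend. Next row=LF[6]=0
  step 2: row=0, L[0]='p', prepend. Next row=LF[0]=1
  step 3: row=1, L[1]='p', prepend. Next row=LF[1]=2
  step 4: row=2, L[2]='q', prepend. Next row=LF[2]=5
  step 5: row=5, L[5]='q', prepend. Next row=LF[5]=7
  step 6: row=7, L[7]='p', prepend. Next row=LF[7]=4
  step 7: row=4, L[4]='p', prepend. Next row=LF[4]=3
  step 8: row=3, L[3]='q', prepend. Next row=LF[3]=6
Reversed output: qppqqpp$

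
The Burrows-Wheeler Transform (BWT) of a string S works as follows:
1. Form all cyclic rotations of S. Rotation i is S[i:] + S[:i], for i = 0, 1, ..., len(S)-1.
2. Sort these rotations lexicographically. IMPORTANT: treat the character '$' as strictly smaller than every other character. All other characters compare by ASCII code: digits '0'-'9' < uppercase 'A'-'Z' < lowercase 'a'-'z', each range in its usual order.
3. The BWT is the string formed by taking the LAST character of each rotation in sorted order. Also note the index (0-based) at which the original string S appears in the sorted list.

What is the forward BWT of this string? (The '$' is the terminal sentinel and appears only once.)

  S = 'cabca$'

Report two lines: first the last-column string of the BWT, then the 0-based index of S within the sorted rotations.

All 6 rotations (rotation i = S[i:]+S[:i]):
  rot[0] = cabca$
  rot[1] = abca$c
  rot[2] = bca$ca
  rot[3] = ca$cab
  rot[4] = a$cabc
  rot[5] = $cabca
Sorted (with $ < everything):
  sorted[0] = $cabca  (last char: 'a')
  sorted[1] = a$cabc  (last char: 'c')
  sorted[2] = abca$c  (last char: 'c')
  sorted[3] = bca$ca  (last char: 'a')
  sorted[4] = ca$cab  (last char: 'b')
  sorted[5] = cabca$  (last char: '$')
Last column: accab$
Original string S is at sorted index 5

Answer: accab$
5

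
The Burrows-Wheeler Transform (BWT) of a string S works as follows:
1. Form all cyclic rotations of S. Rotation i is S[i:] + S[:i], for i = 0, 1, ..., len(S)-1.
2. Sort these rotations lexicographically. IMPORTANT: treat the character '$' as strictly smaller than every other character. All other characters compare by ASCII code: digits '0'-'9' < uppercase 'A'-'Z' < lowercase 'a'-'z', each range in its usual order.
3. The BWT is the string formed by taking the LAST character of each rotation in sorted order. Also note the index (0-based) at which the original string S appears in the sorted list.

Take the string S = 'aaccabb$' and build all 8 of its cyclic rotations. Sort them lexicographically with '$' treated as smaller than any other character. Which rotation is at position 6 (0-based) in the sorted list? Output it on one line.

Answer: cabb$aac

Derivation:
All 8 rotations (rotation i = S[i:]+S[:i]):
  rot[0] = aaccabb$
  rot[1] = accabb$a
  rot[2] = ccabb$aa
  rot[3] = cabb$aac
  rot[4] = abb$aacc
  rot[5] = bb$aacca
  rot[6] = b$aaccab
  rot[7] = $aaccabb
Sorted (with $ < everything):
  sorted[0] = $aaccabb
  sorted[1] = aaccabb$
  sorted[2] = abb$aacc
  sorted[3] = accabb$a
  sorted[4] = b$aaccab
  sorted[5] = bb$aacca
  sorted[6] = cabb$aac
  sorted[7] = ccabb$aa
sorted[6] = cabb$aac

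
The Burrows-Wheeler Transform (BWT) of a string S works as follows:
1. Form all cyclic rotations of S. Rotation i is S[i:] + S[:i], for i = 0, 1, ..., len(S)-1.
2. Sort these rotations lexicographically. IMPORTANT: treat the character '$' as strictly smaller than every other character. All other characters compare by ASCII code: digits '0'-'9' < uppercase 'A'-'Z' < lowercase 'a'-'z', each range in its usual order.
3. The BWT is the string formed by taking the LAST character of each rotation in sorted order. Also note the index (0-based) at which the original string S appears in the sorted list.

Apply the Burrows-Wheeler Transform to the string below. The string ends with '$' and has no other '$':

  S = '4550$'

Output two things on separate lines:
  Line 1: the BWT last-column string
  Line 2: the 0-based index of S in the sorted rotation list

Answer: 05$54
2

Derivation:
All 5 rotations (rotation i = S[i:]+S[:i]):
  rot[0] = 4550$
  rot[1] = 550$4
  rot[2] = 50$45
  rot[3] = 0$455
  rot[4] = $4550
Sorted (with $ < everything):
  sorted[0] = $4550  (last char: '0')
  sorted[1] = 0$455  (last char: '5')
  sorted[2] = 4550$  (last char: '$')
  sorted[3] = 50$45  (last char: '5')
  sorted[4] = 550$4  (last char: '4')
Last column: 05$54
Original string S is at sorted index 2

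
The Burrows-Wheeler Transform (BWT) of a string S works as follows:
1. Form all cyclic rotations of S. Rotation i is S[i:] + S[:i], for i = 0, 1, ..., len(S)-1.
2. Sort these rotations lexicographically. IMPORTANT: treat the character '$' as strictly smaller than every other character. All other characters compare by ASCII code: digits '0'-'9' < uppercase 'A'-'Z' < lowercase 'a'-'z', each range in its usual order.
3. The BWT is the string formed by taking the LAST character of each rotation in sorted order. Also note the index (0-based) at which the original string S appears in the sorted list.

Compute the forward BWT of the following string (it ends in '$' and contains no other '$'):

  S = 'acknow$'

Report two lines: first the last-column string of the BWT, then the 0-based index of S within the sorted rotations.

Answer: w$ackno
1

Derivation:
All 7 rotations (rotation i = S[i:]+S[:i]):
  rot[0] = acknow$
  rot[1] = cknow$a
  rot[2] = know$ac
  rot[3] = now$ack
  rot[4] = ow$ackn
  rot[5] = w$ackno
  rot[6] = $acknow
Sorted (with $ < everything):
  sorted[0] = $acknow  (last char: 'w')
  sorted[1] = acknow$  (last char: '$')
  sorted[2] = cknow$a  (last char: 'a')
  sorted[3] = know$ac  (last char: 'c')
  sorted[4] = now$ack  (last char: 'k')
  sorted[5] = ow$ackn  (last char: 'n')
  sorted[6] = w$ackno  (last char: 'o')
Last column: w$ackno
Original string S is at sorted index 1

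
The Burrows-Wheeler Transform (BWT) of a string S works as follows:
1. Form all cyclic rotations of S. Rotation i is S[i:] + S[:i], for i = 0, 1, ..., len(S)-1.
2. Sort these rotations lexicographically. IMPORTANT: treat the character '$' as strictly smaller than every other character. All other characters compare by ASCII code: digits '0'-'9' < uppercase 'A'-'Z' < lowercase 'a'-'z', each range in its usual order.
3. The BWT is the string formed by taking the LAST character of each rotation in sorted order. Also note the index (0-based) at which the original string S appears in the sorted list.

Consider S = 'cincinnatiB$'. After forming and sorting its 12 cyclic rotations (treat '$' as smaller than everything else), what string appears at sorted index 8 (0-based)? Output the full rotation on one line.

All 12 rotations (rotation i = S[i:]+S[:i]):
  rot[0] = cincinnatiB$
  rot[1] = incinnatiB$c
  rot[2] = ncinnatiB$ci
  rot[3] = cinnatiB$cin
  rot[4] = innatiB$cinc
  rot[5] = nnatiB$cinci
  rot[6] = natiB$cincin
  rot[7] = atiB$cincinn
  rot[8] = tiB$cincinna
  rot[9] = iB$cincinnat
  rot[10] = B$cincinnati
  rot[11] = $cincinnatiB
Sorted (with $ < everything):
  sorted[0] = $cincinnatiB
  sorted[1] = B$cincinnati
  sorted[2] = atiB$cincinn
  sorted[3] = cincinnatiB$
  sorted[4] = cinnatiB$cin
  sorted[5] = iB$cincinnat
  sorted[6] = incinnatiB$c
  sorted[7] = innatiB$cinc
  sorted[8] = natiB$cincin
  sorted[9] = ncinnatiB$ci
  sorted[10] = nnatiB$cinci
  sorted[11] = tiB$cincinna
sorted[8] = natiB$cincin

Answer: natiB$cincin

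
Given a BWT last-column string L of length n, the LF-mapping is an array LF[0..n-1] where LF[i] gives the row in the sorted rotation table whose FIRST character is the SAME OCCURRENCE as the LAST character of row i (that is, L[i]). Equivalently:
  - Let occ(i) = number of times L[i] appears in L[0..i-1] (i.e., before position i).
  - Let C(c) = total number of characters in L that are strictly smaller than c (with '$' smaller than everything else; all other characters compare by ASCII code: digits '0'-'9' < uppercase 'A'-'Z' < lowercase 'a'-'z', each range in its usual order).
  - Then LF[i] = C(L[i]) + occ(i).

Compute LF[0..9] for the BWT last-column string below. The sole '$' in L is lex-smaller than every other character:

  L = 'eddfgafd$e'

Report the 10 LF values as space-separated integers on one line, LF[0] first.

Answer: 5 2 3 7 9 1 8 4 0 6

Derivation:
Char counts: '$':1, 'a':1, 'd':3, 'e':2, 'f':2, 'g':1
C (first-col start): C('$')=0, C('a')=1, C('d')=2, C('e')=5, C('f')=7, C('g')=9
L[0]='e': occ=0, LF[0]=C('e')+0=5+0=5
L[1]='d': occ=0, LF[1]=C('d')+0=2+0=2
L[2]='d': occ=1, LF[2]=C('d')+1=2+1=3
L[3]='f': occ=0, LF[3]=C('f')+0=7+0=7
L[4]='g': occ=0, LF[4]=C('g')+0=9+0=9
L[5]='a': occ=0, LF[5]=C('a')+0=1+0=1
L[6]='f': occ=1, LF[6]=C('f')+1=7+1=8
L[7]='d': occ=2, LF[7]=C('d')+2=2+2=4
L[8]='$': occ=0, LF[8]=C('$')+0=0+0=0
L[9]='e': occ=1, LF[9]=C('e')+1=5+1=6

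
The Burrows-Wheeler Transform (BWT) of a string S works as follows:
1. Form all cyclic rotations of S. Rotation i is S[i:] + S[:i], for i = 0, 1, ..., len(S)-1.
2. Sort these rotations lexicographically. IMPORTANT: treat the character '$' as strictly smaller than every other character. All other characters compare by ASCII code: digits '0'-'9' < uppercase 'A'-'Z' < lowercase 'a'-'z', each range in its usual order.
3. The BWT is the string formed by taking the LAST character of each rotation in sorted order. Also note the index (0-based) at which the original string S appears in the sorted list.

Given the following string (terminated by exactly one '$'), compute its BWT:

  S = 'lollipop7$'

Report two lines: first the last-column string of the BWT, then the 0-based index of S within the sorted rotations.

Answer: 7pllo$lpoi
5

Derivation:
All 10 rotations (rotation i = S[i:]+S[:i]):
  rot[0] = lollipop7$
  rot[1] = ollipop7$l
  rot[2] = llipop7$lo
  rot[3] = lipop7$lol
  rot[4] = ipop7$loll
  rot[5] = pop7$lolli
  rot[6] = op7$lollip
  rot[7] = p7$lollipo
  rot[8] = 7$lollipop
  rot[9] = $lollipop7
Sorted (with $ < everything):
  sorted[0] = $lollipop7  (last char: '7')
  sorted[1] = 7$lollipop  (last char: 'p')
  sorted[2] = ipop7$loll  (last char: 'l')
  sorted[3] = lipop7$lol  (last char: 'l')
  sorted[4] = llipop7$lo  (last char: 'o')
  sorted[5] = lollipop7$  (last char: '$')
  sorted[6] = ollipop7$l  (last char: 'l')
  sorted[7] = op7$lollip  (last char: 'p')
  sorted[8] = p7$lollipo  (last char: 'o')
  sorted[9] = pop7$lolli  (last char: 'i')
Last column: 7pllo$lpoi
Original string S is at sorted index 5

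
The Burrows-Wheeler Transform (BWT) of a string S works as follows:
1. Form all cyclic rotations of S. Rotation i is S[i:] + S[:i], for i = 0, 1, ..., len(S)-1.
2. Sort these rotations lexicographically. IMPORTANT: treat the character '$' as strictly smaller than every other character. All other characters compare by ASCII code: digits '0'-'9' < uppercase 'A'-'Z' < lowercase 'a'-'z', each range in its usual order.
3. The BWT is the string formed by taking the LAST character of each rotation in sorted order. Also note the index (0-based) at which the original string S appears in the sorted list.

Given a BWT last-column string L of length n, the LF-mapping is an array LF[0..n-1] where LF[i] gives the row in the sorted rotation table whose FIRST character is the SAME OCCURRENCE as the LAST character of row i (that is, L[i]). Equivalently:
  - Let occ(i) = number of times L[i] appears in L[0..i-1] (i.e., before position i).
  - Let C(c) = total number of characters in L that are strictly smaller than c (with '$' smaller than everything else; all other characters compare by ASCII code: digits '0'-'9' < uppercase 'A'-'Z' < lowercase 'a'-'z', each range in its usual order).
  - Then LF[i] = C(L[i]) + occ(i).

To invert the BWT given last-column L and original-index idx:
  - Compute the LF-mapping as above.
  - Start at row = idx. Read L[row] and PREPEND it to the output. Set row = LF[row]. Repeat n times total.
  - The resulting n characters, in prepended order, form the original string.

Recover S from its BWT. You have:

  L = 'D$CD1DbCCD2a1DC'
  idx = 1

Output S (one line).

LF mapping: 8 0 4 9 1 10 14 5 6 11 3 13 2 12 7
Walk LF starting at row 1, prepending L[row]:
  step 1: row=1, L[1]='$', prepend. Next row=LF[1]=0
  step 2: row=0, L[0]='D', prepend. Next row=LF[0]=8
  step 3: row=8, L[8]='C', prepend. Next row=LF[8]=6
  step 4: row=6, L[6]='b', prepend. Next row=LF[6]=14
  step 5: row=14, L[14]='C', prepend. Next row=LF[14]=7
  step 6: row=7, L[7]='C', prepend. Next row=LF[7]=5
  step 7: row=5, L[5]='D', prepend. Next row=LF[5]=10
  step 8: row=10, L[10]='2', prepend. Next row=LF[10]=3
  step 9: row=3, L[3]='D', prepend. Next row=LF[3]=9
  step 10: row=9, L[9]='D', prepend. Next row=LF[9]=11
  step 11: row=11, L[11]='a', prepend. Next row=LF[11]=13
  step 12: row=13, L[13]='D', prepend. Next row=LF[13]=12
  step 13: row=12, L[12]='1', prepend. Next row=LF[12]=2
  step 14: row=2, L[2]='C', prepend. Next row=LF[2]=4
  step 15: row=4, L[4]='1', prepend. Next row=LF[4]=1
Reversed output: 1C1DaDD2DCCbCD$

Answer: 1C1DaDD2DCCbCD$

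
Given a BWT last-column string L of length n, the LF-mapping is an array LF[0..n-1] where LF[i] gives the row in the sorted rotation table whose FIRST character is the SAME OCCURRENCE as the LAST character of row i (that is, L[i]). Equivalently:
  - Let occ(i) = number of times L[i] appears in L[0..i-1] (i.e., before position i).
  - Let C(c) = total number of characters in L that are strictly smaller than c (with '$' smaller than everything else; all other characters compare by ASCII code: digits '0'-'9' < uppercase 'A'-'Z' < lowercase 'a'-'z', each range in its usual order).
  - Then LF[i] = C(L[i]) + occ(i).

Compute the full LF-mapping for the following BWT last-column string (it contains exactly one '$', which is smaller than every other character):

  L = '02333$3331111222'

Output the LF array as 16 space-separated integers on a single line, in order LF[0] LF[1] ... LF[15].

Answer: 1 6 10 11 12 0 13 14 15 2 3 4 5 7 8 9

Derivation:
Char counts: '$':1, '0':1, '1':4, '2':4, '3':6
C (first-col start): C('$')=0, C('0')=1, C('1')=2, C('2')=6, C('3')=10
L[0]='0': occ=0, LF[0]=C('0')+0=1+0=1
L[1]='2': occ=0, LF[1]=C('2')+0=6+0=6
L[2]='3': occ=0, LF[2]=C('3')+0=10+0=10
L[3]='3': occ=1, LF[3]=C('3')+1=10+1=11
L[4]='3': occ=2, LF[4]=C('3')+2=10+2=12
L[5]='$': occ=0, LF[5]=C('$')+0=0+0=0
L[6]='3': occ=3, LF[6]=C('3')+3=10+3=13
L[7]='3': occ=4, LF[7]=C('3')+4=10+4=14
L[8]='3': occ=5, LF[8]=C('3')+5=10+5=15
L[9]='1': occ=0, LF[9]=C('1')+0=2+0=2
L[10]='1': occ=1, LF[10]=C('1')+1=2+1=3
L[11]='1': occ=2, LF[11]=C('1')+2=2+2=4
L[12]='1': occ=3, LF[12]=C('1')+3=2+3=5
L[13]='2': occ=1, LF[13]=C('2')+1=6+1=7
L[14]='2': occ=2, LF[14]=C('2')+2=6+2=8
L[15]='2': occ=3, LF[15]=C('2')+3=6+3=9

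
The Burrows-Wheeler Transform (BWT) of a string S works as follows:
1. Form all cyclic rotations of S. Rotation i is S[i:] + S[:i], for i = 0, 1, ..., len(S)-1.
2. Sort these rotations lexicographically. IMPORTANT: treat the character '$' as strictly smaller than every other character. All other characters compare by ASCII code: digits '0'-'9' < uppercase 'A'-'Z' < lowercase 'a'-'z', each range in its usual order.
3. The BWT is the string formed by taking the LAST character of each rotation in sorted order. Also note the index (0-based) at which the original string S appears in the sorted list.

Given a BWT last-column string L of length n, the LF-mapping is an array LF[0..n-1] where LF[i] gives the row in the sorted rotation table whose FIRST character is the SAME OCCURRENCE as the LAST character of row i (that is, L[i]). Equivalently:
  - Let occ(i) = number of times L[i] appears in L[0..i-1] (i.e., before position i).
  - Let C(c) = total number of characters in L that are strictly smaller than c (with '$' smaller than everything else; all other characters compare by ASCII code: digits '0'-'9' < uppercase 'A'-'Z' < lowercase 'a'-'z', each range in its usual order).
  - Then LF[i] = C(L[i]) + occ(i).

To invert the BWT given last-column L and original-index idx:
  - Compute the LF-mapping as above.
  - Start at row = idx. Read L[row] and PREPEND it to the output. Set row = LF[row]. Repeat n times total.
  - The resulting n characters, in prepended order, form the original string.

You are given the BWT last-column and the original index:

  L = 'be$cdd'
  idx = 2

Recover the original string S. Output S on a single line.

Answer: cddeb$

Derivation:
LF mapping: 1 5 0 2 3 4
Walk LF starting at row 2, prepending L[row]:
  step 1: row=2, L[2]='$', prepend. Next row=LF[2]=0
  step 2: row=0, L[0]='b', prepend. Next row=LF[0]=1
  step 3: row=1, L[1]='e', prepend. Next row=LF[1]=5
  step 4: row=5, L[5]='d', prepend. Next row=LF[5]=4
  step 5: row=4, L[4]='d', prepend. Next row=LF[4]=3
  step 6: row=3, L[3]='c', prepend. Next row=LF[3]=2
Reversed output: cddeb$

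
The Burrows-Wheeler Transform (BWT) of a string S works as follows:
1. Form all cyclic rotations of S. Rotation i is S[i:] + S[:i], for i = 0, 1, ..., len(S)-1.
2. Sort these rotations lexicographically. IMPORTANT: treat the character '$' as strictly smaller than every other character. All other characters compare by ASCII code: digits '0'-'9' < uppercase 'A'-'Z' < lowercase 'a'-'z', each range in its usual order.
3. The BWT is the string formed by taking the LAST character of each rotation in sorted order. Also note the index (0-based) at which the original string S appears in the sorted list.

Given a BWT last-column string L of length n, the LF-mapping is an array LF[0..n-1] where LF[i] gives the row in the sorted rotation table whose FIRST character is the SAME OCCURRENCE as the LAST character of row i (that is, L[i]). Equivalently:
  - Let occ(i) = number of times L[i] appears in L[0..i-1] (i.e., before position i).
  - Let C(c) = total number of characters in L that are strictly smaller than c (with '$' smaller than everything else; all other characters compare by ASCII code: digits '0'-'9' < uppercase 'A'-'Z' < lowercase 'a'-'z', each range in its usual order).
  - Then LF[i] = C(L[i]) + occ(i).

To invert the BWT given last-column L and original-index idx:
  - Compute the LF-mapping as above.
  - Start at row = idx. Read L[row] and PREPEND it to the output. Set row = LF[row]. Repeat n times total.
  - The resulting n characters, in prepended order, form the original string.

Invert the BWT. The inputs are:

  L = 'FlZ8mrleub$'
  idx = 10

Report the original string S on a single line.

LF mapping: 2 6 3 1 8 9 7 5 10 4 0
Walk LF starting at row 10, prepending L[row]:
  step 1: row=10, L[10]='$', prepend. Next row=LF[10]=0
  step 2: row=0, L[0]='F', prepend. Next row=LF[0]=2
  step 3: row=2, L[2]='Z', prepend. Next row=LF[2]=3
  step 4: row=3, L[3]='8', prepend. Next row=LF[3]=1
  step 5: row=1, L[1]='l', prepend. Next row=LF[1]=6
  step 6: row=6, L[6]='l', prepend. Next row=LF[6]=7
  step 7: row=7, L[7]='e', prepend. Next row=LF[7]=5
  step 8: row=5, L[5]='r', prepend. Next row=LF[5]=9
  step 9: row=9, L[9]='b', prepend. Next row=LF[9]=4
  step 10: row=4, L[4]='m', prepend. Next row=LF[4]=8
  step 11: row=8, L[8]='u', prepend. Next row=LF[8]=10
Reversed output: umbrell8ZF$

Answer: umbrell8ZF$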